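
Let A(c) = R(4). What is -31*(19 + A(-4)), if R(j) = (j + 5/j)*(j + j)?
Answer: -1891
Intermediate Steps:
R(j) = 2*j*(j + 5/j) (R(j) = (j + 5/j)*(2*j) = 2*j*(j + 5/j))
A(c) = 42 (A(c) = 10 + 2*4² = 10 + 2*16 = 10 + 32 = 42)
-31*(19 + A(-4)) = -31*(19 + 42) = -31*61 = -1891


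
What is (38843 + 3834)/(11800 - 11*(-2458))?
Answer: 42677/38838 ≈ 1.0988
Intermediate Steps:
(38843 + 3834)/(11800 - 11*(-2458)) = 42677/(11800 + 27038) = 42677/38838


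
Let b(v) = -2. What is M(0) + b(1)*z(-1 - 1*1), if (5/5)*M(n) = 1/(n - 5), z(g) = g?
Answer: 19/5 ≈ 3.8000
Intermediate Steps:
M(n) = 1/(-5 + n) (M(n) = 1/(n - 5) = 1/(-5 + n))
M(0) + b(1)*z(-1 - 1*1) = 1/(-5 + 0) - 2*(-1 - 1*1) = 1/(-5) - 2*(-1 - 1) = -⅕ - 2*(-2) = -⅕ + 4 = 19/5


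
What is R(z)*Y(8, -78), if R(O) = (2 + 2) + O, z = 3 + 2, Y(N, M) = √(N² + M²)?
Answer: 18*√1537 ≈ 705.68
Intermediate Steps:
Y(N, M) = √(M² + N²)
z = 5
R(O) = 4 + O
R(z)*Y(8, -78) = (4 + 5)*√((-78)² + 8²) = 9*√(6084 + 64) = 9*√6148 = 9*(2*√1537) = 18*√1537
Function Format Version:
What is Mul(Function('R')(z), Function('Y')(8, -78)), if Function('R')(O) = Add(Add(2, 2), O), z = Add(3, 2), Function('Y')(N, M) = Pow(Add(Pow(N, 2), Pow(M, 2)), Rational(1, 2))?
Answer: Mul(18, Pow(1537, Rational(1, 2))) ≈ 705.68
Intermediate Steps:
Function('Y')(N, M) = Pow(Add(Pow(M, 2), Pow(N, 2)), Rational(1, 2))
z = 5
Function('R')(O) = Add(4, O)
Mul(Function('R')(z), Function('Y')(8, -78)) = Mul(Add(4, 5), Pow(Add(Pow(-78, 2), Pow(8, 2)), Rational(1, 2))) = Mul(9, Pow(Add(6084, 64), Rational(1, 2))) = Mul(9, Pow(6148, Rational(1, 2))) = Mul(9, Mul(2, Pow(1537, Rational(1, 2)))) = Mul(18, Pow(1537, Rational(1, 2)))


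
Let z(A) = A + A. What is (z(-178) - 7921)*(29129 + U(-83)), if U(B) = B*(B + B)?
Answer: -355141239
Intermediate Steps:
z(A) = 2*A
U(B) = 2*B² (U(B) = B*(2*B) = 2*B²)
(z(-178) - 7921)*(29129 + U(-83)) = (2*(-178) - 7921)*(29129 + 2*(-83)²) = (-356 - 7921)*(29129 + 2*6889) = -8277*(29129 + 13778) = -8277*42907 = -355141239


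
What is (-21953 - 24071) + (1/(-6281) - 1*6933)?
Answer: -332622918/6281 ≈ -52957.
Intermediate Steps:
(-21953 - 24071) + (1/(-6281) - 1*6933) = -46024 + (-1/6281 - 6933) = -46024 - 43546174/6281 = -332622918/6281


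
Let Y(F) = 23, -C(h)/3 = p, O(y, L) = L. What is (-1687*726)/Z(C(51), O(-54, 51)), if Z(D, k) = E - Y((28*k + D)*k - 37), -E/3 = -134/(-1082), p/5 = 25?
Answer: 331298121/6322 ≈ 52404.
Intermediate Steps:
p = 125 (p = 5*25 = 125)
E = -201/541 (E = -(-402)/(-1082) = -(-402)*(-1)/1082 = -3*67/541 = -201/541 ≈ -0.37153)
C(h) = -375 (C(h) = -3*125 = -375)
Z(D, k) = -12644/541 (Z(D, k) = -201/541 - 1*23 = -201/541 - 23 = -12644/541)
(-1687*726)/Z(C(51), O(-54, 51)) = (-1687*726)/(-12644/541) = -1224762*(-541/12644) = 331298121/6322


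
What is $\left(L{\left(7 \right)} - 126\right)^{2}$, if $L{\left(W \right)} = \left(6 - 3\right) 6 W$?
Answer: $0$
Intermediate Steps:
$L{\left(W \right)} = 18 W$ ($L{\left(W \right)} = 3 \cdot 6 W = 18 W$)
$\left(L{\left(7 \right)} - 126\right)^{2} = \left(18 \cdot 7 - 126\right)^{2} = \left(126 - 126\right)^{2} = 0^{2} = 0$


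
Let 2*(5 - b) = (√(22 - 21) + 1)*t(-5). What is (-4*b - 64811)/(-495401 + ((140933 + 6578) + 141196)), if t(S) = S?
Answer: 21617/68898 ≈ 0.31375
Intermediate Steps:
b = 10 (b = 5 - (√(22 - 21) + 1)*(-5)/2 = 5 - (√1 + 1)*(-5)/2 = 5 - (1 + 1)*(-5)/2 = 5 - (-5) = 5 - ½*(-10) = 5 + 5 = 10)
(-4*b - 64811)/(-495401 + ((140933 + 6578) + 141196)) = (-4*10 - 64811)/(-495401 + ((140933 + 6578) + 141196)) = (-40 - 64811)/(-495401 + (147511 + 141196)) = -64851/(-495401 + 288707) = -64851/(-206694) = -64851*(-1/206694) = 21617/68898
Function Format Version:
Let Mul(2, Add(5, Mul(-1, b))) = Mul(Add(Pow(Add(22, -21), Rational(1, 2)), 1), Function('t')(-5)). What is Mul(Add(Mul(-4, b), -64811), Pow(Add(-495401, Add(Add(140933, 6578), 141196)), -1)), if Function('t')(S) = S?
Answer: Rational(21617, 68898) ≈ 0.31375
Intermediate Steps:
b = 10 (b = Add(5, Mul(Rational(-1, 2), Mul(Add(Pow(Add(22, -21), Rational(1, 2)), 1), -5))) = Add(5, Mul(Rational(-1, 2), Mul(Add(Pow(1, Rational(1, 2)), 1), -5))) = Add(5, Mul(Rational(-1, 2), Mul(Add(1, 1), -5))) = Add(5, Mul(Rational(-1, 2), Mul(2, -5))) = Add(5, Mul(Rational(-1, 2), -10)) = Add(5, 5) = 10)
Mul(Add(Mul(-4, b), -64811), Pow(Add(-495401, Add(Add(140933, 6578), 141196)), -1)) = Mul(Add(Mul(-4, 10), -64811), Pow(Add(-495401, Add(Add(140933, 6578), 141196)), -1)) = Mul(Add(-40, -64811), Pow(Add(-495401, Add(147511, 141196)), -1)) = Mul(-64851, Pow(Add(-495401, 288707), -1)) = Mul(-64851, Pow(-206694, -1)) = Mul(-64851, Rational(-1, 206694)) = Rational(21617, 68898)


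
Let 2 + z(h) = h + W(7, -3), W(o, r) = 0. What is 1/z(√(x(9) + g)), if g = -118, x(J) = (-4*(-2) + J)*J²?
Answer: 2/1255 + √1259/1255 ≈ 0.029866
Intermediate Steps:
x(J) = J²*(8 + J) (x(J) = (8 + J)*J² = J²*(8 + J))
z(h) = -2 + h (z(h) = -2 + (h + 0) = -2 + h)
1/z(√(x(9) + g)) = 1/(-2 + √(9²*(8 + 9) - 118)) = 1/(-2 + √(81*17 - 118)) = 1/(-2 + √(1377 - 118)) = 1/(-2 + √1259)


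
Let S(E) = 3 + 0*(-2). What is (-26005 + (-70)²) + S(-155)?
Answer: -21102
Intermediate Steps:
S(E) = 3 (S(E) = 3 + 0 = 3)
(-26005 + (-70)²) + S(-155) = (-26005 + (-70)²) + 3 = (-26005 + 4900) + 3 = -21105 + 3 = -21102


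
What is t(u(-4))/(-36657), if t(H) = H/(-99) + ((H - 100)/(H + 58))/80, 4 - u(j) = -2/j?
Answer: 17849/11903261040 ≈ 1.4995e-6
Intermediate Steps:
u(j) = 4 + 2/j (u(j) = 4 - (-2)/j = 4 + 2/j)
t(H) = -H/99 + (-100 + H)/(80*(58 + H)) (t(H) = H*(-1/99) + ((-100 + H)/(58 + H))*(1/80) = -H/99 + ((-100 + H)/(58 + H))*(1/80) = -H/99 + (-100 + H)/(80*(58 + H)))
t(u(-4))/(-36657) = ((-9900 - 4541*(4 + 2/(-4)) - 80*(4 + 2/(-4))**2)/(7920*(58 + (4 + 2/(-4)))))/(-36657) = ((-9900 - 4541*(4 + 2*(-1/4)) - 80*(4 + 2*(-1/4))**2)/(7920*(58 + (4 + 2*(-1/4)))))*(-1/36657) = ((-9900 - 4541*(4 - 1/2) - 80*(4 - 1/2)**2)/(7920*(58 + (4 - 1/2))))*(-1/36657) = ((-9900 - 4541*7/2 - 80*(7/2)**2)/(7920*(58 + 7/2)))*(-1/36657) = ((-9900 - 31787/2 - 80*49/4)/(7920*(123/2)))*(-1/36657) = ((1/7920)*(2/123)*(-9900 - 31787/2 - 980))*(-1/36657) = ((1/7920)*(2/123)*(-53547/2))*(-1/36657) = -17849/324720*(-1/36657) = 17849/11903261040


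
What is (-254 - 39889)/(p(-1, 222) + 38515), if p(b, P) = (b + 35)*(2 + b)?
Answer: -40143/38549 ≈ -1.0413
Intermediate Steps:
p(b, P) = (2 + b)*(35 + b) (p(b, P) = (35 + b)*(2 + b) = (2 + b)*(35 + b))
(-254 - 39889)/(p(-1, 222) + 38515) = (-254 - 39889)/((70 + (-1)² + 37*(-1)) + 38515) = -40143/((70 + 1 - 37) + 38515) = -40143/(34 + 38515) = -40143/38549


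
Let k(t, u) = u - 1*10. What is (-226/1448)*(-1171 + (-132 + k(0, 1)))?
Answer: 37064/181 ≈ 204.77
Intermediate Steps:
k(t, u) = -10 + u (k(t, u) = u - 10 = -10 + u)
(-226/1448)*(-1171 + (-132 + k(0, 1))) = (-226/1448)*(-1171 + (-132 + (-10 + 1))) = (-226*1/1448)*(-1171 + (-132 - 9)) = -113*(-1171 - 141)/724 = -113/724*(-1312) = 37064/181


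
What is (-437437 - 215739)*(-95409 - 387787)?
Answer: 315612030496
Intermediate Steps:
(-437437 - 215739)*(-95409 - 387787) = -653176*(-483196) = 315612030496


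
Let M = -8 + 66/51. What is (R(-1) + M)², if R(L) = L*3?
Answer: 27225/289 ≈ 94.204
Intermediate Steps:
R(L) = 3*L
M = -114/17 (M = -8 + 66*(1/51) = -8 + 22/17 = -114/17 ≈ -6.7059)
(R(-1) + M)² = (3*(-1) - 114/17)² = (-3 - 114/17)² = (-165/17)² = 27225/289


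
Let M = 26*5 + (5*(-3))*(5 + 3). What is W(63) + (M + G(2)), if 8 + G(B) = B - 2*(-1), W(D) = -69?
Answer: -63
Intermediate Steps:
G(B) = -6 + B (G(B) = -8 + (B - 2*(-1)) = -8 + (B + 2) = -8 + (2 + B) = -6 + B)
M = 10 (M = 130 - 15*8 = 130 - 120 = 10)
W(63) + (M + G(2)) = -69 + (10 + (-6 + 2)) = -69 + (10 - 4) = -69 + 6 = -63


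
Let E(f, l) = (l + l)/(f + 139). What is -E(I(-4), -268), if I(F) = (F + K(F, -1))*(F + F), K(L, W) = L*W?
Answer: 536/139 ≈ 3.8561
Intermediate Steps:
I(F) = 0 (I(F) = (F + F*(-1))*(F + F) = (F - F)*(2*F) = 0*(2*F) = 0)
E(f, l) = 2*l/(139 + f) (E(f, l) = (2*l)/(139 + f) = 2*l/(139 + f))
-E(I(-4), -268) = -2*(-268)/(139 + 0) = -2*(-268)/139 = -1*(-536/139) = 536/139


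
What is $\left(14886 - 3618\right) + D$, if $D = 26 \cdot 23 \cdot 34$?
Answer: $31600$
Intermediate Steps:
$D = 20332$ ($D = 598 \cdot 34 = 20332$)
$\left(14886 - 3618\right) + D = \left(14886 - 3618\right) + 20332 = 11268 + 20332 = 31600$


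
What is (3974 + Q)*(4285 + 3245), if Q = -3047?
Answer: 6980310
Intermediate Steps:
(3974 + Q)*(4285 + 3245) = (3974 - 3047)*(4285 + 3245) = 927*7530 = 6980310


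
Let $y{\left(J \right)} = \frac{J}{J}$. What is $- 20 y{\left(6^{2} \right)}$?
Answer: $-20$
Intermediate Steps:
$y{\left(J \right)} = 1$
$- 20 y{\left(6^{2} \right)} = \left(-20\right) 1 = -20$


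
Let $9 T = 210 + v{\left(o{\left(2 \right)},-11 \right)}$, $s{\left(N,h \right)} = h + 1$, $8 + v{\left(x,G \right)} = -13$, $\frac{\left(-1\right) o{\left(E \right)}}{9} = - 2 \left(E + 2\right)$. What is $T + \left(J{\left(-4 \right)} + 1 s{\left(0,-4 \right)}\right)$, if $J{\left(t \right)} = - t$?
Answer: $22$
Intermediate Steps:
$o{\left(E \right)} = 36 + 18 E$ ($o{\left(E \right)} = - 9 \left(- 2 \left(E + 2\right)\right) = - 9 \left(- 2 \left(2 + E\right)\right) = - 9 \left(-4 - 2 E\right) = 36 + 18 E$)
$v{\left(x,G \right)} = -21$ ($v{\left(x,G \right)} = -8 - 13 = -21$)
$s{\left(N,h \right)} = 1 + h$
$T = 21$ ($T = \frac{210 - 21}{9} = \frac{1}{9} \cdot 189 = 21$)
$T + \left(J{\left(-4 \right)} + 1 s{\left(0,-4 \right)}\right) = 21 + \left(\left(-1\right) \left(-4\right) + 1 \left(1 - 4\right)\right) = 21 + \left(4 + 1 \left(-3\right)\right) = 21 + \left(4 - 3\right) = 21 + 1 = 22$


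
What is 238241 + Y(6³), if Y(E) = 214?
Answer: 238455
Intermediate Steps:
238241 + Y(6³) = 238241 + 214 = 238455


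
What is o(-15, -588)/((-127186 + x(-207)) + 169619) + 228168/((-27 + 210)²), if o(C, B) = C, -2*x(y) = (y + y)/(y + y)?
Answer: 430277170/63156533 ≈ 6.8129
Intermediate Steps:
x(y) = -½ (x(y) = -(y + y)/(2*(y + y)) = -2*y/(2*(2*y)) = -2*y*1/(2*y)/2 = -½*1 = -½)
o(-15, -588)/((-127186 + x(-207)) + 169619) + 228168/((-27 + 210)²) = -15/((-127186 - ½) + 169619) + 228168/((-27 + 210)²) = -15/(-254373/2 + 169619) + 228168/(183²) = -15/84865/2 + 228168/33489 = -15*2/84865 + 228168*(1/33489) = -6/16973 + 25352/3721 = 430277170/63156533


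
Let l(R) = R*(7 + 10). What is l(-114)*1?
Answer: -1938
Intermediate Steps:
l(R) = 17*R (l(R) = R*17 = 17*R)
l(-114)*1 = (17*(-114))*1 = -1938*1 = -1938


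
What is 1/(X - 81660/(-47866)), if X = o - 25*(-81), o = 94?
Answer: 23933/50754857 ≈ 0.00047154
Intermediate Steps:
X = 2119 (X = 94 - 25*(-81) = 94 + 2025 = 2119)
1/(X - 81660/(-47866)) = 1/(2119 - 81660/(-47866)) = 1/(2119 - 81660*(-1/47866)) = 1/(2119 + 40830/23933) = 1/(50754857/23933) = 23933/50754857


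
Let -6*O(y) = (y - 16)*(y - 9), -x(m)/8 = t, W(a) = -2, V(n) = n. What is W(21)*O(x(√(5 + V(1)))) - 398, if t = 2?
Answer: -394/3 ≈ -131.33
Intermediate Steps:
x(m) = -16 (x(m) = -8*2 = -16)
O(y) = -(-16 + y)*(-9 + y)/6 (O(y) = -(y - 16)*(y - 9)/6 = -(-16 + y)*(-9 + y)/6)
W(21)*O(x(√(5 + V(1)))) - 398 = -2*(-24 - ⅙*(-16)² + (25/6)*(-16)) - 398 = -2*(-24 - ⅙*256 - 200/3) - 398 = -2*(-24 - 128/3 - 200/3) - 398 = -2*(-400/3) - 398 = 800/3 - 398 = -394/3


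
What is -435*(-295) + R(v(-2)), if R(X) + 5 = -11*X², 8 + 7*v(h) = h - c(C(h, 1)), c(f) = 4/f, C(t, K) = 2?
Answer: 6286096/49 ≈ 1.2829e+5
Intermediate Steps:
v(h) = -10/7 + h/7 (v(h) = -8/7 + (h - 4/2)/7 = -8/7 + (h - 1*2)/7 = -8/7 + (h - 2)/7 = -8/7 + (-2 + h)/7 = -8/7 + (-2/7 + h/7) = -10/7 + h/7)
R(X) = -5 - 11*X²
-435*(-295) + R(v(-2)) = -435*(-295) + (-5 - 11*(-10/7 + (⅐)*(-2))²) = 128325 + (-5 - 11*(-10/7 - 2/7)²) = 128325 + (-5 - 11*(-12/7)²) = 128325 + (-5 - 11*144/49) = 128325 + (-5 - 1584/49) = 128325 - 1829/49 = 6286096/49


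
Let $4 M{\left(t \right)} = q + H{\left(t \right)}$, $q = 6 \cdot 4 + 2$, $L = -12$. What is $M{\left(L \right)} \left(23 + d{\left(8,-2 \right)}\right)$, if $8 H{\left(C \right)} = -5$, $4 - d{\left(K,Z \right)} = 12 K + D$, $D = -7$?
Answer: $- \frac{6293}{16} \approx -393.31$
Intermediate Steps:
$q = 26$ ($q = 24 + 2 = 26$)
$d{\left(K,Z \right)} = 11 - 12 K$ ($d{\left(K,Z \right)} = 4 - \left(12 K - 7\right) = 4 - \left(-7 + 12 K\right) = 11 - 12 K$)
$H{\left(C \right)} = - \frac{5}{8}$ ($H{\left(C \right)} = \frac{1}{8} \left(-5\right) = - \frac{5}{8}$)
$M{\left(t \right)} = \frac{203}{32}$ ($M{\left(t \right)} = \frac{26 - \frac{5}{8}}{4} = \frac{1}{4} \cdot \frac{203}{8} = \frac{203}{32}$)
$M{\left(L \right)} \left(23 + d{\left(8,-2 \right)}\right) = \frac{203 \left(23 + \left(11 - 96\right)\right)}{32} = \frac{203 \left(23 - 85\right)}{32} = \frac{203}{32} \left(-62\right) = - \frac{6293}{16}$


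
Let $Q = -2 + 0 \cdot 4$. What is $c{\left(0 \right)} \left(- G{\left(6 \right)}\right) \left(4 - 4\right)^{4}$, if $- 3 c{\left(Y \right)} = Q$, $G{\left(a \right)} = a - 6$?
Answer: $0$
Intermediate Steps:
$G{\left(a \right)} = -6 + a$ ($G{\left(a \right)} = a - 6 = -6 + a$)
$Q = -2$ ($Q = -2 + 0 = -2$)
$c{\left(Y \right)} = \frac{2}{3}$ ($c{\left(Y \right)} = \left(- \frac{1}{3}\right) \left(-2\right) = \frac{2}{3}$)
$c{\left(0 \right)} \left(- G{\left(6 \right)}\right) \left(4 - 4\right)^{4} = \frac{2 \left(- (-6 + 6)\right)}{3} \left(4 - 4\right)^{4} = \frac{2 \left(\left(-1\right) 0\right)}{3} \cdot 0^{4} = \frac{2}{3} \cdot 0 \cdot 0 = 0 \cdot 0 = 0$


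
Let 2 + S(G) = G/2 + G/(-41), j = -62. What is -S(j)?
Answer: 1291/41 ≈ 31.488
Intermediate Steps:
S(G) = -2 + 39*G/82 (S(G) = -2 + (G/2 + G/(-41)) = -2 + (G*(½) + G*(-1/41)) = -2 + (G/2 - G/41) = -2 + 39*G/82)
-S(j) = -(-2 + (39/82)*(-62)) = -(-2 - 1209/41) = -1*(-1291/41) = 1291/41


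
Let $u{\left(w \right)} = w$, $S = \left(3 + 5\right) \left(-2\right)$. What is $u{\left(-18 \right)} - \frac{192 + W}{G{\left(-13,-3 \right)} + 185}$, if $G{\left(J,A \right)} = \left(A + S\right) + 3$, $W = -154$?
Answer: $- \frac{3080}{169} \approx -18.225$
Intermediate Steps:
$S = -16$ ($S = 8 \left(-2\right) = -16$)
$G{\left(J,A \right)} = -13 + A$ ($G{\left(J,A \right)} = \left(A - 16\right) + 3 = \left(-16 + A\right) + 3 = -13 + A$)
$u{\left(-18 \right)} - \frac{192 + W}{G{\left(-13,-3 \right)} + 185} = -18 - \frac{192 - 154}{\left(-13 - 3\right) + 185} = -18 - \frac{38}{-16 + 185} = -18 - \frac{38}{169} = - \frac{3080}{169}$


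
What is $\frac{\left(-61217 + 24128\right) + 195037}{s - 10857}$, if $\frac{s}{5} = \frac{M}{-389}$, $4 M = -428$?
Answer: $- \frac{30720886}{2111419} \approx -14.55$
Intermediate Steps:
$M = -107$ ($M = \frac{1}{4} \left(-428\right) = -107$)
$s = \frac{535}{389}$ ($s = 5 \left(- \frac{107}{-389}\right) = 5 \left(\left(-107\right) \left(- \frac{1}{389}\right)\right) = 5 \cdot \frac{107}{389} = \frac{535}{389} \approx 1.3753$)
$\frac{\left(-61217 + 24128\right) + 195037}{s - 10857} = \frac{\left(-61217 + 24128\right) + 195037}{\frac{535}{389} - 10857} = \frac{-37089 + 195037}{\frac{535}{389} - 10857} = \frac{157948}{- \frac{4222838}{389}} = 157948 \left(- \frac{389}{4222838}\right) = - \frac{30720886}{2111419}$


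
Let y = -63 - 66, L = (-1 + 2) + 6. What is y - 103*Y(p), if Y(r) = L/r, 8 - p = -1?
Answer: -1882/9 ≈ -209.11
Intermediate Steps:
L = 7 (L = 1 + 6 = 7)
p = 9 (p = 8 - 1*(-1) = 8 + 1 = 9)
Y(r) = 7/r
y = -129
y - 103*Y(p) = -129 - 721/9 = -1882/9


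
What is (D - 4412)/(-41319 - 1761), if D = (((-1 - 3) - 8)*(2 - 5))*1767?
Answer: -1480/1077 ≈ -1.3742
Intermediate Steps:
D = 63612 (D = ((-4 - 8)*(-3))*1767 = -12*(-3)*1767 = 36*1767 = 63612)
(D - 4412)/(-41319 - 1761) = (63612 - 4412)/(-41319 - 1761) = 59200/(-43080) = 59200*(-1/43080) = -1480/1077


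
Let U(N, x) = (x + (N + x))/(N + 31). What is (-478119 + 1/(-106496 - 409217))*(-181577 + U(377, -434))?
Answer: 2283378842122766767/26301363 ≈ 8.6816e+10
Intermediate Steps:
U(N, x) = (N + 2*x)/(31 + N)
(-478119 + 1/(-106496 - 409217))*(-181577 + U(377, -434)) = (-478119 + 1/(-106496 - 409217))*(-181577 + (377 + 2*(-434))/(31 + 377)) = (-478119 + 1/(-515713))*(-181577 + (377 - 868)/408) = (-478119 - 1/515713)*(-181577 + (1/408)*(-491)) = -246572183848*(-181577 - 491/408)/515713 = -246572183848/515713*(-74083907/408) = 2283378842122766767/26301363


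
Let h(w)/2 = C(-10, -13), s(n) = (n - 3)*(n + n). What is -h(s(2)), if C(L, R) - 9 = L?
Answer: 2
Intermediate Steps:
s(n) = 2*n*(-3 + n) (s(n) = (-3 + n)*(2*n) = 2*n*(-3 + n))
C(L, R) = 9 + L
h(w) = -2 (h(w) = 2*(9 - 10) = 2*(-1) = -2)
-h(s(2)) = -1*(-2) = 2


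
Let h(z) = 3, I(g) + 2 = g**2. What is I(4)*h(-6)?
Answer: 42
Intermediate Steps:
I(g) = -2 + g**2
I(4)*h(-6) = (-2 + 4**2)*3 = (-2 + 16)*3 = 14*3 = 42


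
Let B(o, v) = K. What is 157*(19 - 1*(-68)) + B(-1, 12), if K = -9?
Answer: 13650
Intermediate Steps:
B(o, v) = -9
157*(19 - 1*(-68)) + B(-1, 12) = 157*(19 - 1*(-68)) - 9 = 157*(19 + 68) - 9 = 157*87 - 9 = 13659 - 9 = 13650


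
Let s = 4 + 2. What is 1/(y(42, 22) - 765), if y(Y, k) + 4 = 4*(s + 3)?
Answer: -1/733 ≈ -0.0013643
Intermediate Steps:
s = 6
y(Y, k) = 32 (y(Y, k) = -4 + 4*(6 + 3) = -4 + 4*9 = -4 + 36 = 32)
1/(y(42, 22) - 765) = 1/(32 - 765) = 1/(-733) = -1/733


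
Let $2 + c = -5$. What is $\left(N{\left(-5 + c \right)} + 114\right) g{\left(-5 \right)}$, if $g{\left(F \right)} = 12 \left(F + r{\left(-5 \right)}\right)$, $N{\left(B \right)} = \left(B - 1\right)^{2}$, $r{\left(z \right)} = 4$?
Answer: $-3396$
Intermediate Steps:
$c = -7$ ($c = -2 - 5 = -7$)
$N{\left(B \right)} = \left(-1 + B\right)^{2}$
$g{\left(F \right)} = 48 + 12 F$ ($g{\left(F \right)} = 12 \left(F + 4\right) = 12 \left(4 + F\right) = 48 + 12 F$)
$\left(N{\left(-5 + c \right)} + 114\right) g{\left(-5 \right)} = \left(\left(-1 - 12\right)^{2} + 114\right) \left(48 + 12 \left(-5\right)\right) = \left(\left(-1 - 12\right)^{2} + 114\right) \left(48 - 60\right) = \left(\left(-13\right)^{2} + 114\right) \left(-12\right) = \left(169 + 114\right) \left(-12\right) = 283 \left(-12\right) = -3396$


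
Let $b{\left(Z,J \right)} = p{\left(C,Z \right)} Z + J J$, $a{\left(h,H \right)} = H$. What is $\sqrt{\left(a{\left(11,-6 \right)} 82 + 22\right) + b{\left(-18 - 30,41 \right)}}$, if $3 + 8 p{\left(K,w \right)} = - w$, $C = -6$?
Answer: $\sqrt{941} \approx 30.676$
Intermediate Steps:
$p{\left(K,w \right)} = - \frac{3}{8} - \frac{w}{8}$ ($p{\left(K,w \right)} = - \frac{3}{8} + \frac{\left(-1\right) w}{8} = - \frac{3}{8} - \frac{w}{8}$)
$b{\left(Z,J \right)} = J^{2} + Z \left(- \frac{3}{8} - \frac{Z}{8}\right)$ ($b{\left(Z,J \right)} = \left(- \frac{3}{8} - \frac{Z}{8}\right) Z + J J = Z \left(- \frac{3}{8} - \frac{Z}{8}\right) + J^{2} = J^{2} + Z \left(- \frac{3}{8} - \frac{Z}{8}\right)$)
$\sqrt{\left(a{\left(11,-6 \right)} 82 + 22\right) + b{\left(-18 - 30,41 \right)}} = \sqrt{\left(\left(-6\right) 82 + 22\right) + \left(41^{2} - \frac{\left(-18 - 30\right) \left(3 - 48\right)}{8}\right)} = \sqrt{\left(-492 + 22\right) + \left(1681 - - 6 \left(3 - 48\right)\right)} = \sqrt{-470 + \left(1681 - \left(-6\right) \left(-45\right)\right)} = \sqrt{-470 + \left(1681 - 270\right)} = \sqrt{-470 + 1411} = \sqrt{941}$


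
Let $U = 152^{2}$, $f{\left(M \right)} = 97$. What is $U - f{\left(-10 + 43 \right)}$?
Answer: $23007$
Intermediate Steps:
$U = 23104$
$U - f{\left(-10 + 43 \right)} = 23104 - 97 = 23007$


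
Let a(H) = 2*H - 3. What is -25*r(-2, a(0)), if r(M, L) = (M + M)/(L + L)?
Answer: -50/3 ≈ -16.667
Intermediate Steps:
a(H) = -3 + 2*H
r(M, L) = M/L (r(M, L) = (2*M)/((2*L)) = (2*M)*(1/(2*L)) = M/L)
-25*r(-2, a(0)) = -(-50)/(-3 + 2*0) = -(-50)/(-3 + 0) = -(-50)/(-3) = -(-50)*(-1)/3 = -25*⅔ = -50/3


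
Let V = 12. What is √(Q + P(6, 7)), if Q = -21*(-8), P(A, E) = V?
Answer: 6*√5 ≈ 13.416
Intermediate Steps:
P(A, E) = 12
Q = 168
√(Q + P(6, 7)) = √(168 + 12) = √180 = 6*√5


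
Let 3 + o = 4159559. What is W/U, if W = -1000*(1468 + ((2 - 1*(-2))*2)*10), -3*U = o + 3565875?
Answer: 4644000/7725431 ≈ 0.60113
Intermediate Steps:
o = 4159556 (o = -3 + 4159559 = 4159556)
U = -7725431/3 (U = -(4159556 + 3565875)/3 = -⅓*7725431 = -7725431/3 ≈ -2.5751e+6)
W = -1548000 (W = -1000*(1468 + ((2 + 2)*2)*10) = -1000*(1468 + (4*2)*10) = -1000*(1468 + 8*10) = -1000*(1468 + 80) = -1000*1548 = -1548000)
W/U = -1548000/(-7725431/3) = -1548000*(-3/7725431) = 4644000/7725431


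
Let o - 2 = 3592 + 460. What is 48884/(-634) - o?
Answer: -1309560/317 ≈ -4131.1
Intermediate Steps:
o = 4054 (o = 2 + (3592 + 460) = 2 + 4052 = 4054)
48884/(-634) - o = 48884/(-634) - 1*4054 = 48884*(-1/634) - 4054 = -24442/317 - 4054 = -1309560/317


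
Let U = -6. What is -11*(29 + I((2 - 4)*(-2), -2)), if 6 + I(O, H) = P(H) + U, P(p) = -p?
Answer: -209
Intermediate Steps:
I(O, H) = -12 - H (I(O, H) = -6 + (-H - 6) = -6 + (-6 - H) = -12 - H)
-11*(29 + I((2 - 4)*(-2), -2)) = -11*(29 + (-12 - 1*(-2))) = -11*(29 + (-12 + 2)) = -11*(29 - 10) = -11*19 = -209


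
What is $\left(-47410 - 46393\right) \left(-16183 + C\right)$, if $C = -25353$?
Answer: $3896201408$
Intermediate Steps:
$\left(-47410 - 46393\right) \left(-16183 + C\right) = \left(-47410 - 46393\right) \left(-16183 - 25353\right) = \left(-93803\right) \left(-41536\right) = 3896201408$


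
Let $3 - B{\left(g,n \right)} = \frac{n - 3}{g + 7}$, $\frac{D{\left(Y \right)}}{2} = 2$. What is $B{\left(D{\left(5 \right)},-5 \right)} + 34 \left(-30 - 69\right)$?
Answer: $- \frac{36985}{11} \approx -3362.3$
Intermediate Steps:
$D{\left(Y \right)} = 4$ ($D{\left(Y \right)} = 2 \cdot 2 = 4$)
$B{\left(g,n \right)} = 3 - \frac{-3 + n}{7 + g}$ ($B{\left(g,n \right)} = 3 - \frac{n - 3}{g + 7} = 3 - \frac{-3 + n}{7 + g}$)
$B{\left(D{\left(5 \right)},-5 \right)} + 34 \left(-30 - 69\right) = \frac{24 - -5 + 3 \cdot 4}{7 + 4} + 34 \left(-30 - 69\right) = \frac{24 + 5 + 12}{11} + 34 \left(-30 - 69\right) = \frac{1}{11} \cdot 41 + 34 \left(-99\right) = \frac{41}{11} - 3366 = - \frac{36985}{11}$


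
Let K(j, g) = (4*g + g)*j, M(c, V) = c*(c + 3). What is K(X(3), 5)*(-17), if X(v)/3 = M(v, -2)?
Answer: -22950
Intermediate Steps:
M(c, V) = c*(3 + c)
X(v) = 3*v*(3 + v) (X(v) = 3*(v*(3 + v)) = 3*v*(3 + v))
K(j, g) = 5*g*j (K(j, g) = (5*g)*j = 5*g*j)
K(X(3), 5)*(-17) = (5*5*(3*3*(3 + 3)))*(-17) = (5*5*(3*3*6))*(-17) = (5*5*54)*(-17) = 1350*(-17) = -22950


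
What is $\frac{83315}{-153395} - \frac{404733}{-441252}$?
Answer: $\frac{241153411}{644627148} \approx 0.3741$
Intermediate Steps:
$\frac{83315}{-153395} - \frac{404733}{-441252} = 83315 \left(- \frac{1}{153395}\right) - - \frac{19273}{21012} = - \frac{16663}{30679} + \frac{19273}{21012} = \frac{241153411}{644627148}$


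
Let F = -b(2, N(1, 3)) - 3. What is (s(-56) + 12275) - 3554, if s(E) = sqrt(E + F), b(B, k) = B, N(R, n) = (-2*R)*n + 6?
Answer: 8721 + I*sqrt(61) ≈ 8721.0 + 7.8102*I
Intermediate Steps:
N(R, n) = 6 - 2*R*n (N(R, n) = -2*R*n + 6 = 6 - 2*R*n)
F = -5 (F = -1*2 - 3 = -2 - 3 = -5)
s(E) = sqrt(-5 + E) (s(E) = sqrt(E - 5) = sqrt(-5 + E))
(s(-56) + 12275) - 3554 = (sqrt(-5 - 56) + 12275) - 3554 = (sqrt(-61) + 12275) - 3554 = (I*sqrt(61) + 12275) - 3554 = (12275 + I*sqrt(61)) - 3554 = 8721 + I*sqrt(61)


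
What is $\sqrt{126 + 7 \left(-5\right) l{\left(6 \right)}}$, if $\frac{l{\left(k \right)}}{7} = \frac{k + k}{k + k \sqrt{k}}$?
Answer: $\sqrt{126 - \frac{2940}{6 + 6 \sqrt{6}}} \approx 4.0062 i$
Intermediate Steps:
$l{\left(k \right)} = \frac{14 k}{k + k^{\frac{3}{2}}}$ ($l{\left(k \right)} = 7 \frac{k + k}{k + k \sqrt{k}} = 7 \frac{2 k}{k + k^{\frac{3}{2}}} = \frac{14 k}{k + k^{\frac{3}{2}}}$)
$\sqrt{126 + 7 \left(-5\right) l{\left(6 \right)}} = \sqrt{126 + 7 \left(-5\right) 14 \cdot 6 \frac{1}{6 + 6^{\frac{3}{2}}}} = \sqrt{126 - 35 \cdot 14 \cdot 6 \frac{1}{6 + 6 \sqrt{6}}} = \sqrt{126 - 35 \frac{84}{6 + 6 \sqrt{6}}} = \sqrt{126 - \frac{2940}{6 + 6 \sqrt{6}}}$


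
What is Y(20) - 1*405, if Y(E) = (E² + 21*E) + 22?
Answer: 437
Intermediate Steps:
Y(E) = 22 + E² + 21*E
Y(20) - 1*405 = (22 + 20² + 21*20) - 1*405 = (22 + 400 + 420) - 405 = 842 - 405 = 437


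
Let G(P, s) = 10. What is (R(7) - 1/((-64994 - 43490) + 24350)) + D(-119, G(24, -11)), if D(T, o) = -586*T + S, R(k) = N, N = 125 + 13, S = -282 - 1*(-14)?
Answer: 5856062937/84134 ≈ 69604.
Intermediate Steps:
S = -268 (S = -282 + 14 = -268)
N = 138
R(k) = 138
D(T, o) = -268 - 586*T (D(T, o) = -586*T - 268 = -268 - 586*T)
(R(7) - 1/((-64994 - 43490) + 24350)) + D(-119, G(24, -11)) = (138 - 1/((-64994 - 43490) + 24350)) + (-268 - 586*(-119)) = (138 - 1/(-108484 + 24350)) + (-268 + 69734) = (138 - 1/(-84134)) + 69466 = (138 - 1*(-1/84134)) + 69466 = (138 + 1/84134) + 69466 = 11610493/84134 + 69466 = 5856062937/84134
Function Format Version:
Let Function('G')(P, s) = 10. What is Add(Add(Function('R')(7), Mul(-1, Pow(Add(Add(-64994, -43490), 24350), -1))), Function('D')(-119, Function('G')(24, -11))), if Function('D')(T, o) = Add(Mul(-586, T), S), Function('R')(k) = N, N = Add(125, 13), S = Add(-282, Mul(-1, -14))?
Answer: Rational(5856062937, 84134) ≈ 69604.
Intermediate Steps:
S = -268 (S = Add(-282, 14) = -268)
N = 138
Function('R')(k) = 138
Function('D')(T, o) = Add(-268, Mul(-586, T)) (Function('D')(T, o) = Add(Mul(-586, T), -268) = Add(-268, Mul(-586, T)))
Add(Add(Function('R')(7), Mul(-1, Pow(Add(Add(-64994, -43490), 24350), -1))), Function('D')(-119, Function('G')(24, -11))) = Add(Add(138, Mul(-1, Pow(Add(Add(-64994, -43490), 24350), -1))), Add(-268, Mul(-586, -119))) = Add(Add(138, Mul(-1, Pow(Add(-108484, 24350), -1))), Add(-268, 69734)) = Add(Add(138, Mul(-1, Pow(-84134, -1))), 69466) = Add(Add(138, Mul(-1, Rational(-1, 84134))), 69466) = Add(Add(138, Rational(1, 84134)), 69466) = Add(Rational(11610493, 84134), 69466) = Rational(5856062937, 84134)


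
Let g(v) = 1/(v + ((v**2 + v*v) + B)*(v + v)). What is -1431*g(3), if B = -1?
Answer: -477/35 ≈ -13.629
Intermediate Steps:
g(v) = 1/(v + 2*v*(-1 + 2*v**2)) (g(v) = 1/(v + ((v**2 + v*v) - 1)*(v + v)) = 1/(v + ((v**2 + v**2) - 1)*(2*v)) = 1/(v + (2*v**2 - 1)*(2*v)) = 1/(v + (-1 + 2*v**2)*(2*v)) = 1/(v + 2*v*(-1 + 2*v**2)))
-1431*g(3) = -1431/(-1*3 + 4*3**3) = -1431/(-3 + 4*27) = -1431/(-3 + 108) = -1431/105 = -1431*1/105 = -477/35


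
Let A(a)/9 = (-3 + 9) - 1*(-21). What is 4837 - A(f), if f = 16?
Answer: 4594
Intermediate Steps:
A(a) = 243 (A(a) = 9*((-3 + 9) - 1*(-21)) = 9*(6 + 21) = 9*27 = 243)
4837 - A(f) = 4837 - 1*243 = 4837 - 243 = 4594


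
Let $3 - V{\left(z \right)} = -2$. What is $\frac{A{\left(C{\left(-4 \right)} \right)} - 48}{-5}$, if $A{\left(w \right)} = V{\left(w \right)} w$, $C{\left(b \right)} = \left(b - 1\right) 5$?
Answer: $\frac{173}{5} \approx 34.6$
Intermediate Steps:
$V{\left(z \right)} = 5$ ($V{\left(z \right)} = 3 - -2 = 3 + 2 = 5$)
$C{\left(b \right)} = -5 + 5 b$ ($C{\left(b \right)} = \left(-1 + b\right) 5 = -5 + 5 b$)
$A{\left(w \right)} = 5 w$
$\frac{A{\left(C{\left(-4 \right)} \right)} - 48}{-5} = \frac{5 \left(-5 + 5 \left(-4\right)\right) - 48}{-5} = \left(5 \left(-5 - 20\right) - 48\right) \left(- \frac{1}{5}\right) = \left(5 \left(-25\right) - 48\right) \left(- \frac{1}{5}\right) = \left(-125 - 48\right) \left(- \frac{1}{5}\right) = \left(-173\right) \left(- \frac{1}{5}\right) = \frac{173}{5}$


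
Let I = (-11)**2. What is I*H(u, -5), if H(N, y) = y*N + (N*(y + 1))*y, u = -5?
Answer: -9075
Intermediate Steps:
H(N, y) = N*y + N*y*(1 + y) (H(N, y) = N*y + (N*(1 + y))*y = N*y + N*y*(1 + y))
I = 121
I*H(u, -5) = 121*(-5*(-5)*(2 - 5)) = 121*(-5*(-5)*(-3)) = 121*(-75) = -9075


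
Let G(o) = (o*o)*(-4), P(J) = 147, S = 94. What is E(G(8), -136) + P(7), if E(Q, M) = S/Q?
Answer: 18769/128 ≈ 146.63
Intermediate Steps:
G(o) = -4*o**2 (G(o) = o**2*(-4) = -4*o**2)
E(Q, M) = 94/Q
E(G(8), -136) + P(7) = 94/((-4*8**2)) + 147 = 94/((-4*64)) + 147 = 94/(-256) + 147 = 94*(-1/256) + 147 = -47/128 + 147 = 18769/128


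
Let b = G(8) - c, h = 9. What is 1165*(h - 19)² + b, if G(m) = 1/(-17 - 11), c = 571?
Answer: 3246011/28 ≈ 1.1593e+5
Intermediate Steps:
G(m) = -1/28 (G(m) = 1/(-28) = -1/28)
b = -15989/28 (b = -1/28 - 1*571 = -1/28 - 571 = -15989/28 ≈ -571.04)
1165*(h - 19)² + b = 1165*(9 - 19)² - 15989/28 = 1165*(-10)² - 15989/28 = 1165*100 - 15989/28 = 116500 - 15989/28 = 3246011/28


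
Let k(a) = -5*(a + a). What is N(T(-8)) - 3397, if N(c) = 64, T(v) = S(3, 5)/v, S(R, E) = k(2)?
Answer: -3333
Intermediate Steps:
k(a) = -10*a
S(R, E) = -20 (S(R, E) = -10*2 = -20)
T(v) = -20/v
N(T(-8)) - 3397 = 64 - 3397 = -3333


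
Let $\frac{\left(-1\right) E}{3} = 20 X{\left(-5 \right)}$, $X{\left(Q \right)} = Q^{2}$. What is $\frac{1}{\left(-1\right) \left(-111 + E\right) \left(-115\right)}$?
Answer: $- \frac{1}{185265} \approx -5.3977 \cdot 10^{-6}$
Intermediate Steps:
$E = -1500$ ($E = - 3 \cdot 20 \left(-5\right)^{2} = - 3 \cdot 20 \cdot 25 = \left(-3\right) 500 = -1500$)
$\frac{1}{\left(-1\right) \left(-111 + E\right) \left(-115\right)} = \frac{1}{\left(-1\right) \left(-111 - 1500\right) \left(-115\right)} = \frac{1}{\left(-1\right) \left(\left(-1611\right) \left(-115\right)\right)} = \frac{1}{\left(-1\right) 185265} = \frac{1}{-185265} = - \frac{1}{185265}$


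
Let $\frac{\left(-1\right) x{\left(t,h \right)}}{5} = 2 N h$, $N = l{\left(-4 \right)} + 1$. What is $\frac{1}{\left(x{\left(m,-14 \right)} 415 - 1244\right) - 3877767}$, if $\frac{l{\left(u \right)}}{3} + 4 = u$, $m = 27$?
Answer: $- \frac{1}{5215311} \approx -1.9174 \cdot 10^{-7}$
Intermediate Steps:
$l{\left(u \right)} = -12 + 3 u$
$N = -23$ ($N = \left(-12 + 3 \left(-4\right)\right) + 1 = \left(-12 - 12\right) + 1 = -24 + 1 = -23$)
$x{\left(t,h \right)} = 230 h$ ($x{\left(t,h \right)} = - 5 \cdot 2 \left(-23\right) h = - 5 \left(- 46 h\right) = 230 h$)
$\frac{1}{\left(x{\left(m,-14 \right)} 415 - 1244\right) - 3877767} = \frac{1}{\left(230 \left(-14\right) 415 - 1244\right) - 3877767} = \frac{1}{\left(\left(-3220\right) 415 - 1244\right) - 3877767} = \frac{1}{\left(-1336300 - 1244\right) - 3877767} = \frac{1}{-1337544 - 3877767} = \frac{1}{-5215311} = - \frac{1}{5215311}$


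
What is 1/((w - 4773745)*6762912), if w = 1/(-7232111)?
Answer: -7232111/233484489812554186752 ≈ -3.0975e-14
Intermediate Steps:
w = -1/7232111 ≈ -1.3827e-7
1/((w - 4773745)*6762912) = 1/(-1/7232111 - 4773745*6762912) = (1/6762912)/(-34524253725696/7232111) = -7232111/34524253725696*1/6762912 = -7232111/233484489812554186752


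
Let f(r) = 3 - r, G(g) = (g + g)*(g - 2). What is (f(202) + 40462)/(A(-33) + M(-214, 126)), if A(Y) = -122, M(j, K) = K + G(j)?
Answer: 40263/92452 ≈ 0.43550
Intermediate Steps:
G(g) = 2*g*(-2 + g) (G(g) = (2*g)*(-2 + g) = 2*g*(-2 + g))
M(j, K) = K + 2*j*(-2 + j)
(f(202) + 40462)/(A(-33) + M(-214, 126)) = ((3 - 1*202) + 40462)/(-122 + (126 + 2*(-214)*(-2 - 214))) = ((3 - 202) + 40462)/(-122 + (126 + 2*(-214)*(-216))) = (-199 + 40462)/(-122 + (126 + 92448)) = 40263/(-122 + 92574) = 40263/92452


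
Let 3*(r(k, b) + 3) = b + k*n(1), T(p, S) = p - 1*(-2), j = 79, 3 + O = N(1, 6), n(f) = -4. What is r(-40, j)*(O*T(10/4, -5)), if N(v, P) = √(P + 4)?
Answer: -1035 + 345*√10 ≈ 55.986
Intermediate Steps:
N(v, P) = √(4 + P)
O = -3 + √10 (O = -3 + √(4 + 6) = -3 + √10 ≈ 0.16228)
T(p, S) = 2 + p (T(p, S) = p + 2 = 2 + p)
r(k, b) = -3 - 4*k/3 + b/3 (r(k, b) = -3 + (b + k*(-4))/3 = -3 + (b - 4*k)/3 = -3 + (-4*k/3 + b/3) = -3 - 4*k/3 + b/3)
r(-40, j)*(O*T(10/4, -5)) = (-3 - 4/3*(-40) + (⅓)*79)*((-3 + √10)*(2 + 10/4)) = (-3 + 160/3 + 79/3)*((-3 + √10)*(2 + 10*(¼))) = 230*((-3 + √10)*(2 + 5/2))/3 = 230*((-3 + √10)*(9/2))/3 = 230*(-27/2 + 9*√10/2)/3 = -1035 + 345*√10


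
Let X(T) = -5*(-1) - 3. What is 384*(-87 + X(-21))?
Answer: -32640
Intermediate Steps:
X(T) = 2 (X(T) = 5 - 3 = 2)
384*(-87 + X(-21)) = 384*(-87 + 2) = 384*(-85) = -32640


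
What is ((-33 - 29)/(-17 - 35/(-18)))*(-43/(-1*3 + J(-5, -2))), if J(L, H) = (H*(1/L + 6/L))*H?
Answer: 5580/271 ≈ 20.590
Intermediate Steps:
J(L, H) = 7*H²/L (J(L, H) = (H*(1/L + 6/L))*H = (H*(7/L))*H = (7*H/L)*H = 7*H²/L)
((-33 - 29)/(-17 - 35/(-18)))*(-43/(-1*3 + J(-5, -2))) = ((-33 - 29)/(-17 - 35/(-18)))*(-43/(-1*3 + 7*(-2)²/(-5))) = (-62/(-17 - 35*(-1/18)))*(-43/(-3 + 7*4*(-⅕))) = (-62/(-17 + 35/18))*(-43/(-3 - 28/5)) = (-62/(-271/18))*(-43/(-43/5)) = (-62*(-18/271))*(-43*(-5/43)) = (1116/271)*5 = 5580/271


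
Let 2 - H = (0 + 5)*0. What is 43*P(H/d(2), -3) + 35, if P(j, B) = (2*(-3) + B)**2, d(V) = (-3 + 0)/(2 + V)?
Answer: 3518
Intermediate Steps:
d(V) = -3/(2 + V)
H = 2 (H = 2 - (0 + 5)*0 = 2 - 5*0 = 2 - 1*0 = 2 + 0 = 2)
P(j, B) = (-6 + B)**2
43*P(H/d(2), -3) + 35 = 43*(-6 - 3)**2 + 35 = 43*(-9)**2 + 35 = 43*81 + 35 = 3483 + 35 = 3518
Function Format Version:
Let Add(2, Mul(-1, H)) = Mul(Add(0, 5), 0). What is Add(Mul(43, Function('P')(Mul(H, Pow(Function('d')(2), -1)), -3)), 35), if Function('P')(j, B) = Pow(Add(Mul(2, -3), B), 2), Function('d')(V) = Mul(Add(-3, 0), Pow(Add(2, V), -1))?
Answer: 3518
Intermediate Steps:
Function('d')(V) = Mul(-3, Pow(Add(2, V), -1))
H = 2 (H = Add(2, Mul(-1, Mul(Add(0, 5), 0))) = Add(2, Mul(-1, Mul(5, 0))) = Add(2, Mul(-1, 0)) = Add(2, 0) = 2)
Function('P')(j, B) = Pow(Add(-6, B), 2)
Add(Mul(43, Function('P')(Mul(H, Pow(Function('d')(2), -1)), -3)), 35) = Add(Mul(43, Pow(Add(-6, -3), 2)), 35) = Add(Mul(43, Pow(-9, 2)), 35) = Add(Mul(43, 81), 35) = Add(3483, 35) = 3518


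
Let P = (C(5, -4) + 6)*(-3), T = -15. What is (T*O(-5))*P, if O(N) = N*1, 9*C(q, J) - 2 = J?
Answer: -1300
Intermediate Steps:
C(q, J) = 2/9 + J/9
O(N) = N
P = -52/3 (P = ((2/9 + (⅑)*(-4)) + 6)*(-3) = ((2/9 - 4/9) + 6)*(-3) = (-2/9 + 6)*(-3) = (52/9)*(-3) = -52/3 ≈ -17.333)
(T*O(-5))*P = -15*(-5)*(-52/3) = 75*(-52/3) = -1300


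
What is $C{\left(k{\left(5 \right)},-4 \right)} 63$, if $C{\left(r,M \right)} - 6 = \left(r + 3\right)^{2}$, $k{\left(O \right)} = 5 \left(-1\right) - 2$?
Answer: $1386$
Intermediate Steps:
$k{\left(O \right)} = -7$ ($k{\left(O \right)} = -5 - 2 = -7$)
$C{\left(r,M \right)} = 6 + \left(3 + r\right)^{2}$ ($C{\left(r,M \right)} = 6 + \left(r + 3\right)^{2} = 6 + \left(3 + r\right)^{2}$)
$C{\left(k{\left(5 \right)},-4 \right)} 63 = \left(6 + \left(3 - 7\right)^{2}\right) 63 = \left(6 + \left(-4\right)^{2}\right) 63 = \left(6 + 16\right) 63 = 22 \cdot 63 = 1386$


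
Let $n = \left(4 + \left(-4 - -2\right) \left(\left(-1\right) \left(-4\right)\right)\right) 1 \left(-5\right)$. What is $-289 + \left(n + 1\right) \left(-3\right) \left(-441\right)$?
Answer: $27494$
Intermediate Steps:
$n = 20$ ($n = \left(4 + \left(-4 + 2\right) 4\right) 1 \left(-5\right) = \left(4 - 8\right) 1 \left(-5\right) = \left(-4\right) 1 \left(-5\right) = \left(-4\right) \left(-5\right) = 20$)
$-289 + \left(n + 1\right) \left(-3\right) \left(-441\right) = -289 + \left(20 + 1\right) \left(-3\right) \left(-441\right) = -289 + 21 \left(-3\right) \left(-441\right) = -289 - -27783 = -289 + 27783 = 27494$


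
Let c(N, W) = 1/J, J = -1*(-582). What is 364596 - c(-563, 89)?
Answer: 212194871/582 ≈ 3.6460e+5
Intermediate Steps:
J = 582
c(N, W) = 1/582
364596 - c(-563, 89) = 364596 - 1*1/582 = 364596 - 1/582 = 212194871/582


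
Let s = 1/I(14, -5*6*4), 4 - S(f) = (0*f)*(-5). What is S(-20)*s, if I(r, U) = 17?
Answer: 4/17 ≈ 0.23529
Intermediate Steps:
S(f) = 4 (S(f) = 4 - 0*f*(-5) = 4 - 0*(-5) = 4 - 1*0 = 4 + 0 = 4)
s = 1/17 ≈ 0.058824
S(-20)*s = 4*(1/17) = 4/17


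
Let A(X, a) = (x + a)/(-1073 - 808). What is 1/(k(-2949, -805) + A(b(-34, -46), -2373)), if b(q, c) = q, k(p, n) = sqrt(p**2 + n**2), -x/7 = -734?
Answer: 5200965/33062783627561 + 3538161*sqrt(9344626)/33062783627561 ≈ 0.00032729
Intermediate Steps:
x = 5138 (x = -7*(-734) = 5138)
k(p, n) = sqrt(n**2 + p**2)
A(X, a) = -5138/1881 - a/1881 (A(X, a) = (5138 + a)/(-1073 - 808) = (5138 + a)/(-1881) = (5138 + a)*(-1/1881) = -5138/1881 - a/1881)
1/(k(-2949, -805) + A(b(-34, -46), -2373)) = 1/(sqrt((-805)**2 + (-2949)**2) + (-5138/1881 - 1/1881*(-2373))) = 1/(sqrt(648025 + 8696601) + (-5138/1881 + 791/627)) = 1/(sqrt(9344626) - 2765/1881) = 1/(-2765/1881 + sqrt(9344626))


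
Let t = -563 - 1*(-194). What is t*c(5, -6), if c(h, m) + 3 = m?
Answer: 3321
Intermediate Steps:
c(h, m) = -3 + m
t = -369 (t = -563 + 194 = -369)
t*c(5, -6) = -369*(-3 - 6) = -369*(-9) = 3321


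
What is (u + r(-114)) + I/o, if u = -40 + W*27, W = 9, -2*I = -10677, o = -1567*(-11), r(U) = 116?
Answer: 11007883/34474 ≈ 319.31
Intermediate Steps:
o = 17237
I = 10677/2 (I = -½*(-10677) = 10677/2 ≈ 5338.5)
u = 203 (u = -40 + 9*27 = -40 + 243 = 203)
(u + r(-114)) + I/o = (203 + 116) + (10677/2)/17237 = 319 + (10677/2)*(1/17237) = 319 + 10677/34474 = 11007883/34474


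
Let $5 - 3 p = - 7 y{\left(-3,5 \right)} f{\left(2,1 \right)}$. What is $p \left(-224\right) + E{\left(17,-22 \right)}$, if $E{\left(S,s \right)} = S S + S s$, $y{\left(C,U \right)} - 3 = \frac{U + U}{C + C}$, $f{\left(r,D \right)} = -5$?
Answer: $\frac{27235}{9} \approx 3026.1$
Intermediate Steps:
$y{\left(C,U \right)} = 3 + \frac{U}{C}$ ($y{\left(C,U \right)} = 3 + \frac{U + U}{C + C} = 3 + \frac{2 U}{2 C} = 3 + 2 U \frac{1}{2 C} = 3 + \frac{U}{C}$)
$E{\left(S,s \right)} = S^{2} + S s$
$p = - \frac{125}{9}$ ($p = \frac{5}{3} - \frac{- 7 \left(3 + \frac{5}{-3}\right) \left(-5\right)}{3} = \frac{5}{3} - \frac{- 7 \left(3 + 5 \left(- \frac{1}{3}\right)\right) \left(-5\right)}{3} = \frac{5}{3} - \frac{- 7 \left(3 - \frac{5}{3}\right) \left(-5\right)}{3} = \frac{5}{3} - \frac{\left(-7\right) \frac{4}{3} \left(-5\right)}{3} = \frac{5}{3} - \frac{\left(- \frac{28}{3}\right) \left(-5\right)}{3} = \frac{5}{3} - \frac{140}{9} = - \frac{125}{9} \approx -13.889$)
$p \left(-224\right) + E{\left(17,-22 \right)} = \left(- \frac{125}{9}\right) \left(-224\right) + 17 \left(17 - 22\right) = \frac{28000}{9} + 17 \left(-5\right) = \frac{28000}{9} - 85 = \frac{27235}{9}$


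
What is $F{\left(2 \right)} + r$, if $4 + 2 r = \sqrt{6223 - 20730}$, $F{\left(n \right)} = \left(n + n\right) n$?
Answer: $6 + \frac{i \sqrt{14507}}{2} \approx 6.0 + 60.223 i$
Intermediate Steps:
$F{\left(n \right)} = 2 n^{2}$ ($F{\left(n \right)} = 2 n n = 2 n^{2}$)
$r = -2 + \frac{i \sqrt{14507}}{2}$ ($r = -2 + \frac{\sqrt{6223 - 20730}}{2} = -2 + \frac{\sqrt{-14507}}{2} = -2 + \frac{i \sqrt{14507}}{2} \approx -2.0 + 60.223 i$)
$F{\left(2 \right)} + r = 2 \cdot 2^{2} - \left(2 - \frac{i \sqrt{14507}}{2}\right) = 2 \cdot 4 - \left(2 - \frac{i \sqrt{14507}}{2}\right) = 8 - \left(2 - \frac{i \sqrt{14507}}{2}\right) = 6 + \frac{i \sqrt{14507}}{2}$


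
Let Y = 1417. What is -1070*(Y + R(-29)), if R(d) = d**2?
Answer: -2416060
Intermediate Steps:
-1070*(Y + R(-29)) = -1070*(1417 + (-29)**2) = -1070*(1417 + 841) = -1070*2258 = -2416060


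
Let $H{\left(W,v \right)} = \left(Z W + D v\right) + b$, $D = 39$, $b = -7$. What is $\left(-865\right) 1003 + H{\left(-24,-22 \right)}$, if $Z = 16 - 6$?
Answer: $-868700$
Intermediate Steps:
$Z = 10$ ($Z = 16 - 6 = 10$)
$H{\left(W,v \right)} = -7 + 10 W + 39 v$ ($H{\left(W,v \right)} = \left(10 W + 39 v\right) - 7 = -7 + 10 W + 39 v$)
$\left(-865\right) 1003 + H{\left(-24,-22 \right)} = \left(-865\right) 1003 + \left(-7 + 10 \left(-24\right) + 39 \left(-22\right)\right) = -867595 - 1105 = -868700$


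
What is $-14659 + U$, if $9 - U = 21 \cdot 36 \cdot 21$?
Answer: $-30526$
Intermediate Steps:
$U = -15867$ ($U = 9 - 21 \cdot 36 \cdot 21 = 9 - 756 \cdot 21 = 9 - 15876 = -15867$)
$-14659 + U = -14659 - 15867 = -30526$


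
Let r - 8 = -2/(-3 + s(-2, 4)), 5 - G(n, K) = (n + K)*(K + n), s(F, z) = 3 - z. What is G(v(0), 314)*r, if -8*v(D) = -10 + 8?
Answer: -26859473/32 ≈ -8.3936e+5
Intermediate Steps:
v(D) = 1/4 (v(D) = -(-10 + 8)/8 = -1/8*(-2) = 1/4)
G(n, K) = 5 - (K + n)**2 (G(n, K) = 5 - (n + K)*(K + n) = 5 - (K + n)*(K + n) = 5 - (K + n)**2)
r = 17/2 (r = 8 - 2/(-3 + (3 - 1*4)) = 8 - 2/(-3 + (3 - 4)) = 8 - 2/(-3 - 1) = 8 - 2/(-4) = 8 - 1/4*(-2) = 8 + 1/2 = 17/2 ≈ 8.5000)
G(v(0), 314)*r = (5 - (314 + 1/4)**2)*(17/2) = (5 - (1257/4)**2)*(17/2) = (5 - 1*1580049/16)*(17/2) = (5 - 1580049/16)*(17/2) = -1579969/16*17/2 = -26859473/32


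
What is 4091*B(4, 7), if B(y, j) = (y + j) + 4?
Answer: 61365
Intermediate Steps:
B(y, j) = 4 + j + y (B(y, j) = (j + y) + 4 = 4 + j + y)
4091*B(4, 7) = 4091*(4 + 7 + 4) = 4091*15 = 61365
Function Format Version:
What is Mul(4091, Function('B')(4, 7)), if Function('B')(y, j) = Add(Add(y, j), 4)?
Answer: 61365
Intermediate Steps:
Function('B')(y, j) = Add(4, j, y) (Function('B')(y, j) = Add(Add(j, y), 4) = Add(4, j, y))
Mul(4091, Function('B')(4, 7)) = Mul(4091, Add(4, 7, 4)) = Mul(4091, 15) = 61365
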